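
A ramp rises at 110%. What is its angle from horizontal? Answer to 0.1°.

tan θ = 110/100 = 1.1000
θ = arctan(1.1000) = 47.73°

47.7°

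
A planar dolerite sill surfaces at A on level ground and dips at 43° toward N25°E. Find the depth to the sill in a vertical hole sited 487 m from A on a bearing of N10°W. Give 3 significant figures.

The hole lies 35° from the dip direction, so the down-dip offset is 487 × cos 35° = 398.93 m.
Depth = down-dip offset × tan(dip) = 398.93 × tan 43° = 398.93 × 0.9325
Depth = 372.01 m

372 m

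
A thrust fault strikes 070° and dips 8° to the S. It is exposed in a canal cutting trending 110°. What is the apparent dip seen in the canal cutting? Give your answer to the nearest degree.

The section lies 40° from the strike.
tan(apparent dip) = tan 8° · sin 40° = 0.0903
apparent dip = arctan 0.0903 = 5.16°

5°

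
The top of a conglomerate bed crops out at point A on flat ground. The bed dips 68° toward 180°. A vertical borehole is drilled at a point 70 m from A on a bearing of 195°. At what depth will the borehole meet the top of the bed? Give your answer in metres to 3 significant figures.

The hole lies 15° from the dip direction, so the down-dip offset is 70 × cos 15° = 67.61 m.
Depth = down-dip offset × tan(dip) = 67.61 × tan 68° = 67.61 × 2.4751
Depth = 167.35 m

167 m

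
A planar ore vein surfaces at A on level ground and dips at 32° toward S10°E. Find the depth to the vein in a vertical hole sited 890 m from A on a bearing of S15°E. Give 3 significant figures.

The hole lies 5° from the dip direction, so the down-dip offset is 890 × cos 5° = 886.61 m.
Depth = down-dip offset × tan(dip) = 886.61 × tan 32° = 886.61 × 0.6249
Depth = 554.02 m

554 m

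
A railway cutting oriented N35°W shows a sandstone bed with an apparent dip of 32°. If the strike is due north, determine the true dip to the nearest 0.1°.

47.5°

β = acute angle between strike due north and section N35°W = 35°.
tan δ = tan α / sin β = tan 32° / sin 35° = 0.6249 / 0.5736 = 1.0894
δ = arctan(1.0894) = 47.45°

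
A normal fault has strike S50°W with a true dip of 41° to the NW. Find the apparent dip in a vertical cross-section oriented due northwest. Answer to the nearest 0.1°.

The section lies 85° from the strike.
tan(apparent dip) = tan 41° · sin 85° = 0.8660
apparent dip = arctan 0.8660 = 40.89°

40.9°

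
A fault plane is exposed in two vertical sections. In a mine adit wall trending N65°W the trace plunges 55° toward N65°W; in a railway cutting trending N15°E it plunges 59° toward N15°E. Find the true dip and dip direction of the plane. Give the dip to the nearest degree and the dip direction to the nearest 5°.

The two traces are lines in the plane: v₁ = (sin 295°·cos 55°, cos 295°·cos 55°, −sin 55°), v₂ = (sin 15°·cos 59°, cos 15°·cos 59°, −sin 59°).
n = v₁ × v₂ = (-0.200, 0.555, 0.291) (taken with n_z > 0).
True dip = arccos(n_z / |n|) = arccos(0.4425) = 63.7°.
Dip direction = azimuth of (n_x, n_y) = atan2(-0.200, 0.555) = 340°.

true dip 64°, dip direction 340°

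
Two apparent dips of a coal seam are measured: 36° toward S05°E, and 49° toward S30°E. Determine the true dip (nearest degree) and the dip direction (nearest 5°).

true dip 54°, dip direction 115°

Each apparent-dip line lies in the plane. As unit vectors (x east, y north, z up), v₁ plunges 36°→S05°E and v₂ plunges 49°→S30°E.
n = v₁ × v₂ = (0.274, -0.140, 0.224) (taken with n_z > 0).
Dip δ = arctan(|n_h|/n_z) = arctan(0.308/0.224) = 53.9°.
Dip direction = atan2(0.274, -0.140) = 117° (azimuth of n's horizontal projection).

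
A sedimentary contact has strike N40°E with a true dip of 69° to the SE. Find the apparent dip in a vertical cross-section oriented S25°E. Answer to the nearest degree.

The section lies 65° from the strike.
tan(apparent dip) = tan 69° · sin 65° = 2.3610
apparent dip = arctan 2.3610 = 67.05°

67°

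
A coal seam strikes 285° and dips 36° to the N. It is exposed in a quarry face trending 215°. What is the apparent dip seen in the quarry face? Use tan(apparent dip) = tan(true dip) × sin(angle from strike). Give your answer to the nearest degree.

Angle between strike (285°) and section (215°): β = 70°.
tan(apparent dip) = tan 36° · sin 70° = 0.6827
apparent dip = arctan 0.6827 = 34.32°

34°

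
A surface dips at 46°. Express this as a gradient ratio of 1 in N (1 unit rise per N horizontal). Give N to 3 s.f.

1 in 0.966

1 : N means tan θ = 1/N, so N = 1/tan 46° = 1/1.0355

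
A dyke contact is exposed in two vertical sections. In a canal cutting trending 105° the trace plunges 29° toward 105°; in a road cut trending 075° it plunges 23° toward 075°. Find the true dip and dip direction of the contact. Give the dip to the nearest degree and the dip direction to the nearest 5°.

true dip 29°, dip direction 115°

Each apparent-dip line lies in the plane. As unit vectors (x east, y north, z up), v₁ plunges 29°→105° and v₂ plunges 23°→075°.
Cross product v₁ × v₂ gives the pole to the plane: n ∝ (0.204, -0.101, 0.403).
True dip = arccos(n_z / |n|) = arccos(0.8705) = 29.5°.
Dip direction = atan2(0.204, -0.101) = 116° (azimuth of n's horizontal projection).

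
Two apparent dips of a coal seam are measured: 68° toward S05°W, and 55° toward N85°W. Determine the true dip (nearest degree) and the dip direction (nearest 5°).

true dip 71°, dip direction 215°

The two traces are lines in the plane: v₁ = (sin 185°·cos 68°, cos 185°·cos 68°, −sin 68°), v₂ = (sin 275°·cos 55°, cos 275°·cos 55°, −sin 55°).
n = v₁ × v₂ = (-0.352, -0.503, 0.215) (taken with n_z > 0).
tan δ = √(n_x²+n_y²)/n_z = 0.614/0.215, so δ = 70.7°.
The horizontal component of n points toward azimuth atan2(n_x, n_y) = 215°, the dip direction.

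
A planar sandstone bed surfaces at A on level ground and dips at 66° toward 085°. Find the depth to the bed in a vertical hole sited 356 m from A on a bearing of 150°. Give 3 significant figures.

338 m

The hole lies 65° from the dip direction, so the down-dip offset is 356 × cos 65° = 150.45 m.
Depth = down-dip offset × tan(dip) = 150.45 × tan 66° = 150.45 × 2.2460
Depth = 337.92 m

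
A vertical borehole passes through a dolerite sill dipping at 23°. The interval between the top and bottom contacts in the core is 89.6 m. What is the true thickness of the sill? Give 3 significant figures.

82.5 m

True thickness t = h · cos(dip) = 89.6 × cos 23°
t = 89.6 × 0.9205 = 82.477 m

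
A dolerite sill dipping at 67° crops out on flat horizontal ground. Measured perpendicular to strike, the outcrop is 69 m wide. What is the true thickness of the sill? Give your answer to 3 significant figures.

True thickness t = w · sin(dip) = 69 × sin 67°
t = 69 × 0.9205 = 63.515 m

63.5 m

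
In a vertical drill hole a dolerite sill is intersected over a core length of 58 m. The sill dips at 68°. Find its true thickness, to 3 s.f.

True thickness t = h · cos(dip) = 58 × cos 68°
t = 58 × 0.3746 = 21.727 m

21.7 m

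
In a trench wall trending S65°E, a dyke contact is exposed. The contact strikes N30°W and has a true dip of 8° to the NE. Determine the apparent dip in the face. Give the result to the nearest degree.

The strike is N30°W and the section trends S65°E; the acute angle between them is β = 35°.
tan α = tan 8° × sin 35° = 0.1405 × 0.5736 = 0.0806
α = arctan(0.0806) = 4.61°

5°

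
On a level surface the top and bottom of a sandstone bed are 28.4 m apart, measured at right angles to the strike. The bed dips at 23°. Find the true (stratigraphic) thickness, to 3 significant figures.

True thickness t = w · sin(dip) = 28.4 × sin 23°
t = 28.4 × 0.3907 = 11.097 m

11.1 m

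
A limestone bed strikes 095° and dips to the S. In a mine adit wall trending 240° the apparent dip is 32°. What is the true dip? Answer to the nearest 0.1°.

β = acute angle between strike 095° and section 240° = 35°.
tan δ = tan α / sin β = tan 32° / sin 35° = 0.6249 / 0.5736 = 1.0894
true dip = arctan 1.0894 = 47.45°

47.5°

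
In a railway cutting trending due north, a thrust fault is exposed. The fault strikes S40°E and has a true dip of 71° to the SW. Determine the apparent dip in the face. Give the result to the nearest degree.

62°

The strike is S40°E and the section trends due north; the acute angle between them is β = 40°.
tan α = tan 71° × sin 40° = 2.9042 × 0.6428 = 1.8668
α = arctan(1.8668) = 61.82°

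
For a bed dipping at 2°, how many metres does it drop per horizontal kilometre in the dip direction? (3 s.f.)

drop per km = 1000 × tan 2° = 1000 × 0.0349

34.9 m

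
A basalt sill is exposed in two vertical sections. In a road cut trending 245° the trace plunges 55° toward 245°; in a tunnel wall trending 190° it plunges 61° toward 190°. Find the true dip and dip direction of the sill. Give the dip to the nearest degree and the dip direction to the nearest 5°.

Represent each trace as a vector plunging at its apparent dip toward its trend (east-north-up frame): v₁ = (-0.520, -0.242, -0.819), v₂ = (-0.084, -0.477, -0.875).
The plane normal is n = v₁ × v₂ ∝ (-0.179, -0.386, 0.228).
True dip = arccos(n_z / |n|) = arccos(0.4722) = 61.8°.
Dip direction = atan2(-0.179, -0.386) = 205° (azimuth of n's horizontal projection).

true dip 62°, dip direction 205°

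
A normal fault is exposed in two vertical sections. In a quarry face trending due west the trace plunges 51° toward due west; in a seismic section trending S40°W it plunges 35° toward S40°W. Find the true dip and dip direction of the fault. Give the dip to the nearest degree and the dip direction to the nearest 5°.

The two traces are lines in the plane: v₁ = (sin 270°·cos 51°, cos 270°·cos 51°, −sin 51°), v₂ = (sin 220°·cos 35°, cos 220°·cos 35°, −sin 35°).
The plane normal is n = v₁ × v₂ ∝ (-0.488, 0.048, 0.395).
Dip δ = arctan(|n_h|/n_z) = arctan(0.490/0.395) = 51.1°.
Dip direction = atan2(-0.488, 0.048) = 276° (azimuth of n's horizontal projection).

true dip 51°, dip direction 275°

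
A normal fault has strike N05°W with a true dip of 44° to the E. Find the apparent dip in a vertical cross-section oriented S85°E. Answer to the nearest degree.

44°

Angle between strike (N05°W) and section (S85°E): β = 80°.
tan α = tan 44° × sin 80° = 0.9657 × 0.9848 = 0.9510
α = arctan(0.9510) = 43.56°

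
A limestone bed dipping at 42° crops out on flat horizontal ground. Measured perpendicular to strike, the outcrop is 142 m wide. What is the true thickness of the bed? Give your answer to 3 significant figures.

95.0 m

True thickness t = w · sin(dip) = 142 × sin 42°
t = 142 × 0.6691 = 95.017 m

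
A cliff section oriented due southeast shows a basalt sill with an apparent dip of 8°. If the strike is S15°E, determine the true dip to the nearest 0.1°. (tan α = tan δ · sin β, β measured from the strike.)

The section is 30° from the strike.
tan(true dip) = tan 8° / sin 30° = 0.2811
δ = arctan(0.2811) = 15.70°

15.7°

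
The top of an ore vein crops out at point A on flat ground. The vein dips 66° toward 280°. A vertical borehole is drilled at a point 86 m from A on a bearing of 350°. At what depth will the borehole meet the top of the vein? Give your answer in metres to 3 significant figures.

The hole lies 70° from the dip direction, so the down-dip offset is 86 × cos 70° = 29.41 m.
Depth = down-dip offset × tan(dip) = 29.41 × tan 66° = 29.41 × 2.2460
Depth = 66.06 m

66.1 m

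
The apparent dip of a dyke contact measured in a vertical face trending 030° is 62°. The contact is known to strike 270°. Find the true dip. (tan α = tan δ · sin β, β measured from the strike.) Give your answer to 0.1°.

65.3°

The section is 60° from the strike.
tan(true dip) = tan 62° / sin 60° = 2.1717
true dip = arctan 2.1717 = 65.28°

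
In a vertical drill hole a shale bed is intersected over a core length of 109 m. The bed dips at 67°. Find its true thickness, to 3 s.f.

42.6 m

True thickness t = h · cos(dip) = 109 × cos 67°
t = 109 × 0.3907 = 42.590 m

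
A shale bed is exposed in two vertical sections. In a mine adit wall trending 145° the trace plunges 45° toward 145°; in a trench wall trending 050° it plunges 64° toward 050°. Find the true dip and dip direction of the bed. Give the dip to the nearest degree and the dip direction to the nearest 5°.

Each apparent-dip line lies in the plane. As unit vectors (x east, y north, z up), v₁ plunges 45°→145° and v₂ plunges 64°→050°.
The plane normal is n = v₁ × v₂ ∝ (0.720, 0.127, 0.309).
tan δ = √(n_x²+n_y²)/n_z = 0.731/0.309, so δ = 67.1°.
The horizontal component of n points toward azimuth atan2(n_x, n_y) = 80°, the dip direction.

true dip 67°, dip direction 080°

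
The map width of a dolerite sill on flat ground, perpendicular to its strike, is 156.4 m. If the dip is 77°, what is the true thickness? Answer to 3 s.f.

152 m

True thickness t = w · sin(dip) = 156.4 × sin 77°
t = 156.4 × 0.9744 = 152.391 m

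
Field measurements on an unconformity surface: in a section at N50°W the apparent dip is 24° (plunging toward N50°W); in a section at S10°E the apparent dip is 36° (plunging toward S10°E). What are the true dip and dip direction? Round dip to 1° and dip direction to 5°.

true dip 60°, dip direction 235°

Represent each trace as a vector plunging at its apparent dip toward its trend (east-north-up frame): v₁ = (-0.700, 0.587, -0.407), v₂ = (0.140, -0.797, -0.588).
The plane normal is n = v₁ × v₂ ∝ (-0.669, -0.468, 0.475).
Dip δ = arctan(|n_h|/n_z) = arctan(0.817/0.475) = 59.8°.
Dip direction = azimuth of (n_x, n_y) = atan2(-0.669, -0.468) = 235°.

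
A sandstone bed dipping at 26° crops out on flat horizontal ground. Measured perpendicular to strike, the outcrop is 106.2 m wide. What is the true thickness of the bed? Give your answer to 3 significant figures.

46.6 m

True thickness t = w · sin(dip) = 106.2 × sin 26°
t = 106.2 × 0.4384 = 46.555 m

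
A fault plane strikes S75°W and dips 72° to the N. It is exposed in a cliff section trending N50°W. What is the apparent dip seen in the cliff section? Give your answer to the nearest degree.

The section lies 55° from the strike.
tan(apparent dip) = tan 72° · sin 55° = 2.5211
apparent dip = arctan 2.5211 = 68.36°

68°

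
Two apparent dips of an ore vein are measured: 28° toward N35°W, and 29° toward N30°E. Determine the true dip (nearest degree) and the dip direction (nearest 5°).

true dip 33°, dip direction 000°

Represent each trace as a vector plunging at its apparent dip toward its trend (east-north-up frame): v₁ = (-0.506, 0.723, -0.469), v₂ = (0.437, 0.757, -0.485).
The plane normal is n = v₁ × v₂ ∝ (-0.005, 0.451, 0.700).
tan δ = √(n_x²+n_y²)/n_z = 0.451/0.700, so δ = 32.8°.
The horizontal component of n points toward azimuth atan2(n_x, n_y) = 359°, the dip direction.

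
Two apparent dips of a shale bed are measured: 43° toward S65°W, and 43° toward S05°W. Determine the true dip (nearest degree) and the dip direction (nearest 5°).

Represent each trace as a vector plunging at its apparent dip toward its trend (east-north-up frame): v₁ = (-0.663, -0.309, -0.682), v₂ = (-0.064, -0.729, -0.682).
n = v₁ × v₂ = (-0.286, -0.409, 0.463) (taken with n_z > 0).
True dip = arccos(n_z / |n|) = arccos(0.6805) = 47.1°.
The horizontal component of n points toward azimuth atan2(n_x, n_y) = 215°, the dip direction.

true dip 47°, dip direction 215°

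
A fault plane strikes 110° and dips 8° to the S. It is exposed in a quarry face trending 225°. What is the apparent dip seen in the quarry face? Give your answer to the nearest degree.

The section lies 65° from the strike.
tan(apparent dip) = tan 8° · sin 65° = 0.1274
apparent dip = arctan 0.1274 = 7.26°

7°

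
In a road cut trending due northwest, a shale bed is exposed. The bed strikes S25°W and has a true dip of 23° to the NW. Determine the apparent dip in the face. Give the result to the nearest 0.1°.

The section lies 70° from the strike.
tan(apparent dip) = tan 23° · sin 70° = 0.3989
α = arctan(0.3989) = 21.75°

21.7°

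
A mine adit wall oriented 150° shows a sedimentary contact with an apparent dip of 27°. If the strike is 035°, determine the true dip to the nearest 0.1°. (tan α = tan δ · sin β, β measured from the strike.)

29.3°

The section is 65° from the strike.
tan δ = tan α / sin β = tan 27° / sin 65° = 0.5095 / 0.9063 = 0.5622
true dip = arctan 0.5622 = 29.34°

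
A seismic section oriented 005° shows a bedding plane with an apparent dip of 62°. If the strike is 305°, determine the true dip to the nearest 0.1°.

β = acute angle between strike 305° and section 005° = 60°.
tan δ = tan α / sin β = tan 62° / sin 60° = 1.8807 / 0.8660 = 2.1717
true dip = arctan 2.1717 = 65.28°

65.3°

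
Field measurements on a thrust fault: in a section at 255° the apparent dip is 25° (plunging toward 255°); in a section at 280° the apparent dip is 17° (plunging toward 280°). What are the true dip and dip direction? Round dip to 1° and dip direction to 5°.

true dip 28°, dip direction 225°

Represent each trace as a vector plunging at its apparent dip toward its trend (east-north-up frame): v₁ = (-0.875, -0.235, -0.423), v₂ = (-0.942, 0.166, -0.292).
Cross product v₁ × v₂ gives the pole to the plane: n ∝ (-0.139, -0.142, 0.366).
Dip δ = arctan(|n_h|/n_z) = arctan(0.199/0.366) = 28.5°.
Dip direction = atan2(-0.139, -0.142) = 224° (azimuth of n's horizontal projection).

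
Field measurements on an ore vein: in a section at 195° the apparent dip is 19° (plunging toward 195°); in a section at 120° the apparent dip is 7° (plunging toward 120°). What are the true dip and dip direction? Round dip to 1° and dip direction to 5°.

The two traces are lines in the plane: v₁ = (sin 195°·cos 19°, cos 195°·cos 19°, −sin 19°), v₂ = (sin 120°·cos 7°, cos 120°·cos 7°, −sin 7°).
Cross product v₁ × v₂ gives the pole to the plane: n ∝ (-0.050, -0.310, 0.906).
tan δ = √(n_x²+n_y²)/n_z = 0.314/0.906, so δ = 19.1°.
Dip direction = azimuth of (n_x, n_y) = atan2(-0.050, -0.310) = 189°.

true dip 19°, dip direction 190°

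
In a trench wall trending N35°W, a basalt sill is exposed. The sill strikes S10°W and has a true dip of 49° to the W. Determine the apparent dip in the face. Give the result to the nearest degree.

Angle between strike (S10°W) and section (N35°W): β = 45°.
tan(apparent dip) = tan 49° · sin 45° = 0.8134
apparent dip = arctan 0.8134 = 39.13°

39°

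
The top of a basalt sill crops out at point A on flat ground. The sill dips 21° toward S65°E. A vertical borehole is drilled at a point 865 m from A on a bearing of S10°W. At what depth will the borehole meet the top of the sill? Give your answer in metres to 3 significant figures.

85.9 m

The hole lies 75° from the dip direction, so the down-dip offset is 865 × cos 75° = 223.88 m.
Depth = down-dip offset × tan(dip) = 223.88 × tan 21° = 223.88 × 0.3839
Depth = 85.94 m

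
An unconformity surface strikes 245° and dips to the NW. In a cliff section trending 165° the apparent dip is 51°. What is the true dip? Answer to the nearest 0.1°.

The section is 80° from the strike.
tan(true dip) = tan 51° / sin 80° = 1.2539
δ = arctan(1.2539) = 51.43°

51.4°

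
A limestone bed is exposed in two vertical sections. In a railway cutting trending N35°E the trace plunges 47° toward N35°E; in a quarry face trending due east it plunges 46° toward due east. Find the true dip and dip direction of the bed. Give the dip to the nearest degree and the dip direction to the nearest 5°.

Each apparent-dip line lies in the plane. As unit vectors (x east, y north, z up), v₁ plunges 47°→N35°E and v₂ plunges 46°→due east.
Cross product v₁ × v₂ gives the pole to the plane: n ∝ (0.402, 0.227, 0.388).
tan δ = √(n_x²+n_y²)/n_z = 0.461/0.388, so δ = 49.9°.
Dip direction = atan2(0.402, 0.227) = 61° (azimuth of n's horizontal projection).

true dip 50°, dip direction 060°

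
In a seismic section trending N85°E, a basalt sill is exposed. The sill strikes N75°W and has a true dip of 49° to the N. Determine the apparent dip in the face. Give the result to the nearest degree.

The section lies 20° from the strike.
tan α = tan 49° × sin 20° = 1.1504 × 0.3420 = 0.3934
α = arctan(0.3934) = 21.48°

21°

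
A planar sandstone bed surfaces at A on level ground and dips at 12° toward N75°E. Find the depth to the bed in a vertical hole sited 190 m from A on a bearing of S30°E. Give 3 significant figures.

10.5 m

The hole lies 75° from the dip direction, so the down-dip offset is 190 × cos 75° = 49.18 m.
Depth = down-dip offset × tan(dip) = 49.18 × tan 12° = 49.18 × 0.2126
Depth = 10.45 m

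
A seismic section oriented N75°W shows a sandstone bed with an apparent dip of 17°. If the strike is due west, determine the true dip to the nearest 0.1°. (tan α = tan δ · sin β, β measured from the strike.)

β = acute angle between strike due west and section N75°W = 15°.
tan(true dip) = tan 17° / sin 15° = 1.1813
true dip = arctan 1.1813 = 49.75°

49.8°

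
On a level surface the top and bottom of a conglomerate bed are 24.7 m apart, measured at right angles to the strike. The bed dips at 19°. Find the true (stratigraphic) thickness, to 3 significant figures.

True thickness t = w · sin(dip) = 24.7 × sin 19°
t = 24.7 × 0.3256 = 8.042 m

8.04 m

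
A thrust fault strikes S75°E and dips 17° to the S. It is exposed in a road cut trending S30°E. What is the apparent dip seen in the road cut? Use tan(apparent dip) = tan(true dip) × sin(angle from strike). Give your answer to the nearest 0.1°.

12.2°

The strike is S75°E and the section trends S30°E; the acute angle between them is β = 45°.
tan(apparent dip) = tan 17° · sin 45° = 0.2162
α = arctan(0.2162) = 12.20°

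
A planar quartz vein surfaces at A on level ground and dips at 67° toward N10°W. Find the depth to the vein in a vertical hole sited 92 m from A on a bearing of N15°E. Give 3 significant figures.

196 m

The hole lies 25° from the dip direction, so the down-dip offset is 92 × cos 25° = 83.38 m.
Depth = down-dip offset × tan(dip) = 83.38 × tan 67° = 83.38 × 2.3559
Depth = 196.43 m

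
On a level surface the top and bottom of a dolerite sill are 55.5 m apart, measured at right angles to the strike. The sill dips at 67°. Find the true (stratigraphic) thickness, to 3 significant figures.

True thickness t = w · sin(dip) = 55.5 × sin 67°
t = 55.5 × 0.9205 = 51.088 m

51.1 m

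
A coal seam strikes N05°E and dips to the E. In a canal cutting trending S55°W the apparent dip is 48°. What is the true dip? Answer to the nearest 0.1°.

β = acute angle between strike N05°E and section S55°W = 50°.
tan δ = tan α / sin β = tan 48° / sin 50° = 1.1106 / 0.7660 = 1.4498
true dip = arctan 1.4498 = 55.40°

55.4°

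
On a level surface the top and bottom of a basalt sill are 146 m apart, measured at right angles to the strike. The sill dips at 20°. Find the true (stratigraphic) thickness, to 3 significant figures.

True thickness t = w · sin(dip) = 146 × sin 20°
t = 146 × 0.3420 = 49.935 m

49.9 m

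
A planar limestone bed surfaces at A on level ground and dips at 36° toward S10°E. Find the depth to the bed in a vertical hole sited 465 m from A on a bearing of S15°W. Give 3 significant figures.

306 m

The hole lies 25° from the dip direction, so the down-dip offset is 465 × cos 25° = 421.43 m.
Depth = down-dip offset × tan(dip) = 421.43 × tan 36° = 421.43 × 0.7265
Depth = 306.19 m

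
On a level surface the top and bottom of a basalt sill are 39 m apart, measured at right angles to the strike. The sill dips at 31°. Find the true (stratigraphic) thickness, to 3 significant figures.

True thickness t = w · sin(dip) = 39 × sin 31°
t = 39 × 0.5150 = 20.086 m

20.1 m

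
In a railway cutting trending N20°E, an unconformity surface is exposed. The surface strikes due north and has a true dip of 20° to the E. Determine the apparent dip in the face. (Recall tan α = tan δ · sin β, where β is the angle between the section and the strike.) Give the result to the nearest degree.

The section lies 20° from the strike.
tan(apparent dip) = tan 20° · sin 20° = 0.1245
apparent dip = arctan 0.1245 = 7.10°

7°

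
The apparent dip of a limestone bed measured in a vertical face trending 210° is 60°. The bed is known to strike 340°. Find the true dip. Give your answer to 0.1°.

β = acute angle between strike 340° and section 210° = 50°.
tan(true dip) = tan 60° / sin 50° = 2.2610
true dip = arctan 2.2610 = 66.14°

66.1°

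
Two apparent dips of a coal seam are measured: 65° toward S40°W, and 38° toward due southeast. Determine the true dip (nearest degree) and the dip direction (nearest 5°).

true dip 66°, dip direction 205°

Represent each trace as a vector plunging at its apparent dip toward its trend (east-north-up frame): v₁ = (-0.272, -0.324, -0.906), v₂ = (0.557, -0.557, -0.616).
Cross product v₁ × v₂ gives the pole to the plane: n ∝ (-0.306, -0.672, 0.332).
Dip δ = arctan(|n_h|/n_z) = arctan(0.738/0.332) = 65.8°.
Dip direction = atan2(-0.306, -0.672) = 204° (azimuth of n's horizontal projection).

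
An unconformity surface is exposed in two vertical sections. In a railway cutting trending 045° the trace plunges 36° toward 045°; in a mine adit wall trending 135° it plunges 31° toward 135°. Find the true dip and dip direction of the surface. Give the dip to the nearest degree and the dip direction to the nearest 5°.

true dip 43°, dip direction 085°

Each apparent-dip line lies in the plane. As unit vectors (x east, y north, z up), v₁ plunges 36°→045° and v₂ plunges 31°→135°.
n = v₁ × v₂ = (0.651, 0.062, 0.693) (taken with n_z > 0).
True dip = arccos(n_z / |n|) = arccos(0.7276) = 43.3°.
The horizontal component of n points toward azimuth atan2(n_x, n_y) = 85°, the dip direction.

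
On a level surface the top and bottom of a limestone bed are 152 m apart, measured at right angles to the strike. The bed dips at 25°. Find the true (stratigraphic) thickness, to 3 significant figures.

True thickness t = w · sin(dip) = 152 × sin 25°
t = 152 × 0.4226 = 64.238 m

64.2 m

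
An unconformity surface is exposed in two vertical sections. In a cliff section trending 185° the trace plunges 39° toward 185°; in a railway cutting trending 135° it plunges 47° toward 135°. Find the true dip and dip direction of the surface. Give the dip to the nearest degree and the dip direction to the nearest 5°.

true dip 47°, dip direction 145°

Represent each trace as a vector plunging at its apparent dip toward its trend (east-north-up frame): v₁ = (-0.068, -0.774, -0.629), v₂ = (0.482, -0.482, -0.731).
The plane normal is n = v₁ × v₂ ∝ (0.263, -0.353, 0.406).
True dip = arccos(n_z / |n|) = arccos(0.6781) = 47.3°.
Dip direction = atan2(0.263, -0.353) = 143° (azimuth of n's horizontal projection).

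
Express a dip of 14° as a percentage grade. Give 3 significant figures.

24.9%

grade % = 100 × tan 14° = 100 × 0.2493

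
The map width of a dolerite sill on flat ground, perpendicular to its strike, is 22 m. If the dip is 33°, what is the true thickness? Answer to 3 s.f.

12.0 m

True thickness t = w · sin(dip) = 22 × sin 33°
t = 22 × 0.5446 = 11.982 m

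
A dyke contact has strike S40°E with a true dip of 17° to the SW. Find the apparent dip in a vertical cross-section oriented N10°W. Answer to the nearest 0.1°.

8.7°

The strike is S40°E and the section trends N10°W; the acute angle between them is β = 30°.
tan(apparent dip) = tan 17° · sin 30° = 0.1529
α = arctan(0.1529) = 8.69°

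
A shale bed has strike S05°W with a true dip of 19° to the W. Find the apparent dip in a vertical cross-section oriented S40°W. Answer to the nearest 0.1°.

The strike is S05°W and the section trends S40°W; the acute angle between them is β = 35°.
tan(apparent dip) = tan 19° · sin 35° = 0.1975
α = arctan(0.1975) = 11.17°

11.2°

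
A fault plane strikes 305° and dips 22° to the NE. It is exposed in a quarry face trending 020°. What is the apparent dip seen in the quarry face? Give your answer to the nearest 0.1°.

The strike is 305° and the section trends 020°; the acute angle between them is β = 75°.
tan α = tan 22° × sin 75° = 0.4040 × 0.9659 = 0.3903
α = arctan(0.3903) = 21.32°

21.3°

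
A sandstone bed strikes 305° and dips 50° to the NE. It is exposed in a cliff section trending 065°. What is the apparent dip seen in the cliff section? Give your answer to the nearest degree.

The strike is 305° and the section trends 065°; the acute angle between them is β = 60°.
tan(apparent dip) = tan 50° · sin 60° = 1.0321
apparent dip = arctan 1.0321 = 45.90°

46°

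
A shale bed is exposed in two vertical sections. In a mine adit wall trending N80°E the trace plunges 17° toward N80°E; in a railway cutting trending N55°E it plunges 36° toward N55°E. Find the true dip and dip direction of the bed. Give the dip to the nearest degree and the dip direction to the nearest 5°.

true dip 48°, dip direction 005°

Represent each trace as a vector plunging at its apparent dip toward its trend (east-north-up frame): v₁ = (0.942, 0.166, -0.292), v₂ = (0.663, 0.464, -0.588).
Cross product v₁ × v₂ gives the pole to the plane: n ∝ (0.038, 0.360, 0.327).
tan δ = √(n_x²+n_y²)/n_z = 0.362/0.327, so δ = 47.9°.
The horizontal component of n points toward azimuth atan2(n_x, n_y) = 6°, the dip direction.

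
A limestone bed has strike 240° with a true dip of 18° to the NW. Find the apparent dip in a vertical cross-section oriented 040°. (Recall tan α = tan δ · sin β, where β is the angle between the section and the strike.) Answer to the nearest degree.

The strike is 240° and the section trends 040°; the acute angle between them is β = 20°.
tan α = tan 18° × sin 20° = 0.3249 × 0.3420 = 0.1111
apparent dip = arctan 0.1111 = 6.34°

6°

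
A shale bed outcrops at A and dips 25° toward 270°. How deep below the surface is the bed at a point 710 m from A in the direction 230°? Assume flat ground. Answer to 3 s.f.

The hole lies 40° from the dip direction, so the down-dip offset is 710 × cos 40° = 543.89 m.
Depth = down-dip offset × tan(dip) = 543.89 × tan 25° = 543.89 × 0.4663
Depth = 253.62 m

254 m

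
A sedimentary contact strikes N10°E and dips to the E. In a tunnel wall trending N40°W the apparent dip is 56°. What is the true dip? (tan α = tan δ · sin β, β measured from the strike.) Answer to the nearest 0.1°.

62.7°

The section is 50° from the strike.
tan(true dip) = tan 56° / sin 50° = 1.9353
δ = arctan(1.9353) = 62.67°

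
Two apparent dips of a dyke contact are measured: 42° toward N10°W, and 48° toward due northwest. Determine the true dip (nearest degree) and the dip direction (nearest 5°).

Each apparent-dip line lies in the plane. As unit vectors (x east, y north, z up), v₁ plunges 42°→N10°W and v₂ plunges 48°→due northwest.
n = v₁ × v₂ = (-0.227, 0.221, 0.285) (taken with n_z > 0).
tan δ = √(n_x²+n_y²)/n_z = 0.317/0.285, so δ = 48.0°.
Dip direction = azimuth of (n_x, n_y) = atan2(-0.227, 0.221) = 314°.

true dip 48°, dip direction 315°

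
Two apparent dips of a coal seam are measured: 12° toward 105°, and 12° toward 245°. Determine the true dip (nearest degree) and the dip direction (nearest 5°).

true dip 32°, dip direction 175°

Each apparent-dip line lies in the plane. As unit vectors (x east, y north, z up), v₁ plunges 12°→105° and v₂ plunges 12°→245°.
n = v₁ × v₂ = (0.033, -0.381, 0.615) (taken with n_z > 0).
tan δ = √(n_x²+n_y²)/n_z = 0.382/0.615, so δ = 31.9°.
The horizontal component of n points toward azimuth atan2(n_x, n_y) = 175°, the dip direction.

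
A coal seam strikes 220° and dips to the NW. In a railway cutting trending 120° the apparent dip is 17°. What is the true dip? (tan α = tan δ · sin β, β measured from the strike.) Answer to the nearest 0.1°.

The section is 80° from the strike.
tan δ = tan α / sin β = tan 17° / sin 80° = 0.3057 / 0.9848 = 0.3104
true dip = arctan 0.3104 = 17.25°

17.2°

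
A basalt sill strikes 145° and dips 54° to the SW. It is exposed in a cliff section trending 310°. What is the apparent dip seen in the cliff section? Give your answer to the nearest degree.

The strike is 145° and the section trends 310°; the acute angle between them is β = 15°.
tan α = tan 54° × sin 15° = 1.3764 × 0.2588 = 0.3562
α = arctan(0.3562) = 19.61°

20°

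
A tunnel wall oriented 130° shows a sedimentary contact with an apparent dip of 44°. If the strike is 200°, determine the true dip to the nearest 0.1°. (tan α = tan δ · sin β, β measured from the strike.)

β = acute angle between strike 200° and section 130° = 70°.
tan(true dip) = tan 44° / sin 70° = 1.0277
true dip = arctan 1.0277 = 45.78°

45.8°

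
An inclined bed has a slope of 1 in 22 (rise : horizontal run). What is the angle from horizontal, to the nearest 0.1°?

tan θ = 1/22 = 0.0455
θ = arctan(0.0455) = 2.60°

2.6°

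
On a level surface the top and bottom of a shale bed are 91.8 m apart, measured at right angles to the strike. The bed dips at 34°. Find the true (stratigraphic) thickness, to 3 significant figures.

True thickness t = w · sin(dip) = 91.8 × sin 34°
t = 91.8 × 0.5592 = 51.334 m

51.3 m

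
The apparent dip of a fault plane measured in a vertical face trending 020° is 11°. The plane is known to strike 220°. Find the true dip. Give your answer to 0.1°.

29.6°

The section is 20° from the strike.
tan δ = tan α / sin β = tan 11° / sin 20° = 0.1944 / 0.3420 = 0.5683
true dip = arctan 0.5683 = 29.61°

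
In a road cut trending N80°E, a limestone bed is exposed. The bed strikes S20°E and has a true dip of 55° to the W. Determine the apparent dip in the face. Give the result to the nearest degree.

The section lies 80° from the strike.
tan α = tan 55° × sin 80° = 1.4281 × 0.9848 = 1.4065
α = arctan(1.4065) = 54.59°

55°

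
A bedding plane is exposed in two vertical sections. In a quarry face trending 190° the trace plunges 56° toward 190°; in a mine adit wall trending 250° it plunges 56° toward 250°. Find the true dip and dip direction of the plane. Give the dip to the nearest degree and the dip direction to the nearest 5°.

true dip 60°, dip direction 220°

Each apparent-dip line lies in the plane. As unit vectors (x east, y north, z up), v₁ plunges 56°→190° and v₂ plunges 56°→250°.
n = v₁ × v₂ = (-0.298, -0.355, 0.271) (taken with n_z > 0).
True dip = arccos(n_z / |n|) = arccos(0.5044) = 59.7°.
The horizontal component of n points toward azimuth atan2(n_x, n_y) = 220°, the dip direction.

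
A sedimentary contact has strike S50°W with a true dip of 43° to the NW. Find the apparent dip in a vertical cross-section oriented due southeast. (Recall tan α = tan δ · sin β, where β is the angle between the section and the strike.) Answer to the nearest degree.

The strike is S50°W and the section trends due southeast; the acute angle between them is β = 85°.
tan(apparent dip) = tan 43° · sin 85° = 0.9290
apparent dip = arctan 0.9290 = 42.89°

43°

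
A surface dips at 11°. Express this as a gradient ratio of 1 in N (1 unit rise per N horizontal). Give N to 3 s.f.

1 in 5.14

1 : N means tan θ = 1/N, so N = 1/tan 11° = 1/0.1944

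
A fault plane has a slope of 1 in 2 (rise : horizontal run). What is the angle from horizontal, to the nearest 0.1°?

26.6°

tan θ = 1/2 = 0.5000
θ = arctan(0.5000) = 26.57°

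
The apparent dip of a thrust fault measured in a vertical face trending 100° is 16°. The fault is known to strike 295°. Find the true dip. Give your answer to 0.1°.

47.9°

β = acute angle between strike 295° and section 100° = 15°.
tan δ = tan α / sin β = tan 16° / sin 15° = 0.2867 / 0.2588 = 1.1079
δ = arctan(1.1079) = 47.93°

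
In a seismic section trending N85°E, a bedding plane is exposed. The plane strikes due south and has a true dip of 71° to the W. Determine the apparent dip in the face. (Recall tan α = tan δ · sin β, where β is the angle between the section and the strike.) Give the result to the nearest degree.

The section lies 85° from the strike.
tan α = tan 71° × sin 85° = 2.9042 × 0.9962 = 2.8932
apparent dip = arctan 2.8932 = 70.93°

71°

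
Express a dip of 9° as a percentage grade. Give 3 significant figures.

grade % = 100 × tan 9° = 100 × 0.1584

15.8%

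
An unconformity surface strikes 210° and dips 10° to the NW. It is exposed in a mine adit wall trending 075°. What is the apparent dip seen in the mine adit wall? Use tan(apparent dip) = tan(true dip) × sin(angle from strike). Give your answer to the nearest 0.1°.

7.1°

Angle between strike (210°) and section (075°): β = 45°.
tan α = tan 10° × sin 45° = 0.1763 × 0.7071 = 0.1247
apparent dip = arctan 0.1247 = 7.11°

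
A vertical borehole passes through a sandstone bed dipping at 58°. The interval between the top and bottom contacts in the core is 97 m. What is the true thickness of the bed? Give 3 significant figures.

51.4 m

True thickness t = h · cos(dip) = 97 × cos 58°
t = 97 × 0.5299 = 51.402 m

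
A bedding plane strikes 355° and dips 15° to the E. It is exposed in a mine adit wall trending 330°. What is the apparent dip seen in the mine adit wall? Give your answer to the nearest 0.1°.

6.5°

Angle between strike (355°) and section (330°): β = 25°.
tan(apparent dip) = tan 15° · sin 25° = 0.1132
α = arctan(0.1132) = 6.46°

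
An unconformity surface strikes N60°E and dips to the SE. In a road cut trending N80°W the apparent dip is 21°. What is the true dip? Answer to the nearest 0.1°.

The section is 40° from the strike.
tan(true dip) = tan 21° / sin 40° = 0.5972
true dip = arctan 0.5972 = 30.85°

30.8°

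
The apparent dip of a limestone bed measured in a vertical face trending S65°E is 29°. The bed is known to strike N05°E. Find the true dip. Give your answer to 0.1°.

The section is 70° from the strike.
tan(true dip) = tan 29° / sin 70° = 0.5899
true dip = arctan 0.5899 = 30.54°

30.5°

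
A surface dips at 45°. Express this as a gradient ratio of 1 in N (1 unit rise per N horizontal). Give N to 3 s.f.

1 : N means tan θ = 1/N, so N = 1/tan 45° = 1/1.0000

1 in 1.00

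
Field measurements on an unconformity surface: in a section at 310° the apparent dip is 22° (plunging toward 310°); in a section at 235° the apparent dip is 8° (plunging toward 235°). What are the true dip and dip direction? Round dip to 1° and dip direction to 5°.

Each apparent-dip line lies in the plane. As unit vectors (x east, y north, z up), v₁ plunges 22°→310° and v₂ plunges 8°→235°.
Cross product v₁ × v₂ gives the pole to the plane: n ∝ (-0.296, 0.205, 0.887).
tan δ = √(n_x²+n_y²)/n_z = 0.360/0.887, so δ = 22.1°.
Dip direction = atan2(-0.296, 0.205) = 305° (azimuth of n's horizontal projection).

true dip 22°, dip direction 305°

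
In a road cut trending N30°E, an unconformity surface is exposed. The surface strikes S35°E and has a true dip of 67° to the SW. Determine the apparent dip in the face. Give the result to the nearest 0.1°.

64.9°

The strike is S35°E and the section trends N30°E; the acute angle between them is β = 65°.
tan α = tan 67° × sin 65° = 2.3559 × 0.9063 = 2.1351
apparent dip = arctan 2.1351 = 64.90°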